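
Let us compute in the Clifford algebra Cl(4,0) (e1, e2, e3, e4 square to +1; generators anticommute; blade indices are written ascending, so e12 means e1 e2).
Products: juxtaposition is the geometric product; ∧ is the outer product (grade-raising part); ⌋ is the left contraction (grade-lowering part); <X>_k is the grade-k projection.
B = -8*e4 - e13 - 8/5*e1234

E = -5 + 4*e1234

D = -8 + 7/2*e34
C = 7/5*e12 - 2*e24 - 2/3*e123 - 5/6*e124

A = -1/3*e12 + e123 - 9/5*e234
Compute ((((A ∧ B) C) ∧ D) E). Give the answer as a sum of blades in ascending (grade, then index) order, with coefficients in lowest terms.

step 1: 8/3*e124 - 8*e1234
step 2: 20/9 + 16/3*e1 - 20/3*e3 + 8/5*e4 + 16*e13 + 424/45*e34
step 3: -160/9 - 128/3*e1 + 160/3*e3 - 64/5*e4 - 128*e13 - 338/5*e34 + 56/3*e134
step 4: 800/9 + 640/3*e1 - 224/3*e2 - 800/3*e3 + 64*e4 + 1352/5*e12 + 640*e13 - 512*e24 + 338*e34 + 256/5*e123 + 640/3*e124 - 280/3*e134 - 512/3*e234 - 640/9*e1234
Answer: 800/9 + 640/3*e1 - 224/3*e2 - 800/3*e3 + 64*e4 + 1352/5*e12 + 640*e13 - 512*e24 + 338*e34 + 256/5*e123 + 640/3*e124 - 280/3*e134 - 512/3*e234 - 640/9*e1234


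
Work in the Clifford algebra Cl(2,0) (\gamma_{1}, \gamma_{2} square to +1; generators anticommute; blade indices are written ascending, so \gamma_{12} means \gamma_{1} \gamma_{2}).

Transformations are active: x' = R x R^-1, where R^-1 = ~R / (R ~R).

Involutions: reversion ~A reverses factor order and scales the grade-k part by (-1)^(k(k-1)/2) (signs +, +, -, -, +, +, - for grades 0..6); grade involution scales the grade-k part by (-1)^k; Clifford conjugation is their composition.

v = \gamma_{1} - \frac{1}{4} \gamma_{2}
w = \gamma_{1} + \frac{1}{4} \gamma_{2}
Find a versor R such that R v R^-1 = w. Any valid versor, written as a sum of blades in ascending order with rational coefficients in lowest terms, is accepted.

Equal squares first: v^2 = w^2 = \frac{17}{16}. Then v + w = 2 \gamma_{1} is a versor taking v to w, provided it is invertible.
Answer: 2 \gamma_{1}


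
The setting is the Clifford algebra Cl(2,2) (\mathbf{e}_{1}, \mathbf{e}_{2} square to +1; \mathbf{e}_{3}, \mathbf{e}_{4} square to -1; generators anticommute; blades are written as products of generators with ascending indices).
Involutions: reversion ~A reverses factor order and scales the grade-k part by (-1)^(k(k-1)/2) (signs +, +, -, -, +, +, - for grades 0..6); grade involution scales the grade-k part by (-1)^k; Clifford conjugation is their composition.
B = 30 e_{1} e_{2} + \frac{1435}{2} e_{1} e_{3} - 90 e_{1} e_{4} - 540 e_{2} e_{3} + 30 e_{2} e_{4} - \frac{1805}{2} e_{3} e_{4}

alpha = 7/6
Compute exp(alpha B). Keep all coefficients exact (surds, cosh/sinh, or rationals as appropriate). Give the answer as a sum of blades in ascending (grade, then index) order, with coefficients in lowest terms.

B^2 term by term: the squares give (30)^2*(e_{1} e_{2})^2 + (\frac{1435}{2})^2*(e_{1} e_{3})^2 + (-90)^2*(e_{1} e_{4})^2 + (-540)^2*(e_{2} e_{3})^2 + (30)^2*(e_{2} e_{4})^2 + (-\frac{1805}{2})^2*(e_{3} e_{4})^2 = 900*(-1) + \frac{2059225}{4}*(+1) + 8100*(+1) + 291600*(+1) + 900*(+1) + \frac{3258025}{4}*(-1) = 0 (each basis 2-blade squares to minus the product of its generators' squares); cross terms between blades sharing an index anticommute and cancel; the commuting (index-disjoint) pairs give grade-4 terms 2*c*c'*(blade product), which cancel blade by blade — e_{1} e_{2} e_{3} e_{4}: -54150 - 43050 + 97200 = 0 — confirming B is simple. So B^2 = 0.
B^2 = 0, so the series closes: exp(alpha B) = 1 + alpha B (parabolic case).
Answer: 1 + 35 e_{1} e_{2} + \frac{10045}{12} e_{1} e_{3} - 105 e_{1} e_{4} - 630 e_{2} e_{3} + 35 e_{2} e_{4} - \frac{12635}{12} e_{3} e_{4}


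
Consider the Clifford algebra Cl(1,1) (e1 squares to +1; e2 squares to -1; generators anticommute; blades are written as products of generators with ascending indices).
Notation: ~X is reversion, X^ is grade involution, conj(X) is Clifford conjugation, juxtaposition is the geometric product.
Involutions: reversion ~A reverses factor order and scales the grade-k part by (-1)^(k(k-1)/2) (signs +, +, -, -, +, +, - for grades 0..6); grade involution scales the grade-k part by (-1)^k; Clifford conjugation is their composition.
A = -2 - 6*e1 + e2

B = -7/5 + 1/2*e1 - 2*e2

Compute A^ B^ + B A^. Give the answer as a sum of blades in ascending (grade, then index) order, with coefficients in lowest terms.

first term: 9/5 - 37/5*e1 - 13/5*e2 + 23/2*e1 e2
second term: 19/5 - 47/5*e1 + 27/5*e2 + 23/2*e1 e2
Answer: 28/5 - 84/5*e1 + 14/5*e2 + 23*e1 e2


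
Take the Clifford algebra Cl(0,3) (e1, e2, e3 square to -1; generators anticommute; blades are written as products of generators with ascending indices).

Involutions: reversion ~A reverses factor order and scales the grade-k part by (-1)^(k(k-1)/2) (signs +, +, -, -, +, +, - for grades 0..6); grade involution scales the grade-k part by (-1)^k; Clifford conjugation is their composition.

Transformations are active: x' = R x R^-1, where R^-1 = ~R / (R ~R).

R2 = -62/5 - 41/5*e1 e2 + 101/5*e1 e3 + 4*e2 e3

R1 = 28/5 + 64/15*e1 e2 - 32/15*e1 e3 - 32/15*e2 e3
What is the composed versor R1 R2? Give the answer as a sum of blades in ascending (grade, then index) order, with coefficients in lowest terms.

Distribute over the terms of R1 (each basis-blade product reordered to ascending indices, repeated generators contracted through their squares):
(28/5) R2 = -1736/25 - 1148/25*e1 e2 + 2828/25*e1 e3 + 112/5*e2 e3
(64/15*e1 e2) R2 = 2624/75 - 3968/75*e1 e2 - 256/15*e1 e3 + 6464/75*e2 e3
(-32/15*e1 e3) R2 = 3232/75 - 128/15*e1 e2 + 1984/75*e1 e3 - 1312/75*e2 e3
(-32/15*e2 e3) R2 = 128/15 + 3232/75*e1 e2 + 1312/75*e1 e3 + 1984/75*e2 e3
Summing the partial products and collecting blades:
Answer: 1288/75 - 964/15*e1 e2 + 140*e1 e3 + 8816/75*e2 e3


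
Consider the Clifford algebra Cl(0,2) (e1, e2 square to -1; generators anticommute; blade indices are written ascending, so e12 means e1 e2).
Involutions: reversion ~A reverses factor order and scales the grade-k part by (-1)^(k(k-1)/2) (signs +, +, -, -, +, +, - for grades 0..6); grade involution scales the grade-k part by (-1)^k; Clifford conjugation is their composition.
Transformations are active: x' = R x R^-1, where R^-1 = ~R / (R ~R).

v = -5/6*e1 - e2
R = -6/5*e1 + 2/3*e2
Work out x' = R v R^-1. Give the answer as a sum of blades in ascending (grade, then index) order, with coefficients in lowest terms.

~R = -6/5*e1 + 2/3*e2, and R ~R = -424/225, so R^-1 = ~R / (-424/225).
R v = -1/3 + 79/45*e12
Answer: 65/159*e1 + 131/106*e2


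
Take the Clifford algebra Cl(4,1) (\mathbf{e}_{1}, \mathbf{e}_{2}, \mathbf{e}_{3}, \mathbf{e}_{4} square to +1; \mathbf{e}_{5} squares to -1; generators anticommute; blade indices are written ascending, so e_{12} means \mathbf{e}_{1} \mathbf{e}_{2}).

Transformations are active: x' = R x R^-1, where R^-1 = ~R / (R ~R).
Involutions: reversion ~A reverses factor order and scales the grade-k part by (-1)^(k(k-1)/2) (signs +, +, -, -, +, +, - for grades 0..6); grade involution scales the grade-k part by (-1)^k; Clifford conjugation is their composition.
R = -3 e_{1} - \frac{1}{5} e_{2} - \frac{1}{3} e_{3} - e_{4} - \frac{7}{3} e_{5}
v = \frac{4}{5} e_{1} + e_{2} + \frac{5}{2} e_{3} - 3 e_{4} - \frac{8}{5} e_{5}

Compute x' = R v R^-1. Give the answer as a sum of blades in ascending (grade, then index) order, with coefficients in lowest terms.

~R = -3 e_{1} - \frac{1}{5} e_{2} - \frac{1}{3} e_{3} - e_{4} - \frac{7}{3} e_{5}, and R ~R = \frac{353}{75}, so R^-1 = ~R / (\frac{353}{75}).
R v = -\frac{25}{6} - \frac{71}{25} e_{12} - \frac{217}{30} e_{13} + \frac{49}{5} e_{14} + \frac{20}{3} e_{15} - \frac{1}{6} e_{23} + \frac{8}{5} e_{24} + \frac{199}{75} e_{25} + \frac{7}{2} e_{34} + \frac{191}{30} e_{35} - \frac{27}{5} e_{45}
Answer: \frac{7963}{1765} e_{1} - \frac{228}{353} e_{2} - \frac{4045}{2118} e_{3} + \frac{1684}{353} e_{4} + \frac{30347}{5295} e_{5}


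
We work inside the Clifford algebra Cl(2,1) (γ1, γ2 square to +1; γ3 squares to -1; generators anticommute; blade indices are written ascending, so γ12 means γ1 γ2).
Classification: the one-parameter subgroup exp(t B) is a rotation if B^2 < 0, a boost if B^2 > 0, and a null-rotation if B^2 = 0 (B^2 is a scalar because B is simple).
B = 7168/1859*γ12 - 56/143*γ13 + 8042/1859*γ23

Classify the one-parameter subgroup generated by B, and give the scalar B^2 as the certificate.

B^2 term by term: the squares give (7168/1859)^2*(γ12)^2 + (-56/143)^2*(γ13)^2 + (8042/1859)^2*(γ23)^2 = 51380224/3455881*(-1) + 3136/20449*(+1) + 64673764/3455881*(+1) = 4 (each basis 2-blade squares to minus the product of its generators' squares); cross terms between blades sharing an index anticommute and cancel. So B^2 = 4.
Answer: boost, certificate B^2 = 4. Why this suffices: the scalar 4 survives any versor conjugation, so its sign alone determines the class however B is presented.


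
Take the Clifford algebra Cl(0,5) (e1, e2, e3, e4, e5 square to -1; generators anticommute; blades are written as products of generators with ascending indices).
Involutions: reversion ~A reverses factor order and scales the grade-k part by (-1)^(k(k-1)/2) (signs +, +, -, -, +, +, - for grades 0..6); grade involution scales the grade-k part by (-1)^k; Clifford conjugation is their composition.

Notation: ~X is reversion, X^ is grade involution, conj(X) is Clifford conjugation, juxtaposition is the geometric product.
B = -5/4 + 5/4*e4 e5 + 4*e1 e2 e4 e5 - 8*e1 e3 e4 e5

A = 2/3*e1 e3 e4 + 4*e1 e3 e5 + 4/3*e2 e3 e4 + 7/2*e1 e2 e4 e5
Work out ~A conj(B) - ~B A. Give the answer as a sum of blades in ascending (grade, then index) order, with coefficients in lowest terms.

first term: 14 - 32*e4 + 16/3*e5 + 35/8*e1 e2 + 28*e2 e3 + 32/3*e1 e2 e5 + 35/6*e1 e3 e4 + 19/2*e1 e3 e5 + 53/3*e2 e3 e4 - 13/3*e2 e3 e5 - 35/8*e1 e2 e4 e5
second term: 14 - 32*e4 + 16/3*e5 + 35/8*e1 e2 - 28*e2 e3 - 32/3*e1 e2 e5 + 25/6*e1 e3 e4 - 67/6*e1 e3 e5 - 53/3*e2 e3 e4 + e2 e3 e5 - 35/8*e1 e2 e4 e5
Answer: 56*e2 e3 + 64/3*e1 e2 e5 + 5/3*e1 e3 e4 + 62/3*e1 e3 e5 + 106/3*e2 e3 e4 - 16/3*e2 e3 e5


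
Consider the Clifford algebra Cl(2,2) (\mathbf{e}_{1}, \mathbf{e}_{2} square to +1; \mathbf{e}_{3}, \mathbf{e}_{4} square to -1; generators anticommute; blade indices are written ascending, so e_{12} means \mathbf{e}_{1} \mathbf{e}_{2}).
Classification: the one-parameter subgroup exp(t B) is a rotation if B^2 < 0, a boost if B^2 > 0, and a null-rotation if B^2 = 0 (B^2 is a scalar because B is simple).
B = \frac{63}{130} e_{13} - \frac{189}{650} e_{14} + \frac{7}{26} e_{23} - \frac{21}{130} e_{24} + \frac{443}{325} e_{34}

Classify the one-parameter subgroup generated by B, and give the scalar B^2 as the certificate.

B^2 term by term: the squares give (\frac{63}{130})^2*(e_{13})^2 + (-\frac{189}{650})^2*(e_{14})^2 + (\frac{7}{26})^2*(e_{23})^2 + (-\frac{21}{130})^2*(e_{24})^2 + (\frac{443}{325})^2*(e_{34})^2 = \frac{3969}{16900}*(+1) + \frac{35721}{422500}*(+1) + \frac{49}{676}*(+1) + \frac{441}{16900}*(+1) + \frac{196249}{105625}*(-1) = -\frac{36}{25} (each basis 2-blade squares to minus the product of its generators' squares); cross terms between blades sharing an index anticommute and cancel; the commuting (index-disjoint) pairs give grade-4 terms 2*c*c'*(blade product), which cancel blade by blade — e_{1234}: \frac{1323}{8450} - \frac{1323}{8450} = 0 — confirming B is simple. So B^2 = -\frac{36}{25}.
Answer: rotation, certificate B^2 = -\frac{36}{25}. The class reads off the invariant scalar -\frac{36}{25} directly.


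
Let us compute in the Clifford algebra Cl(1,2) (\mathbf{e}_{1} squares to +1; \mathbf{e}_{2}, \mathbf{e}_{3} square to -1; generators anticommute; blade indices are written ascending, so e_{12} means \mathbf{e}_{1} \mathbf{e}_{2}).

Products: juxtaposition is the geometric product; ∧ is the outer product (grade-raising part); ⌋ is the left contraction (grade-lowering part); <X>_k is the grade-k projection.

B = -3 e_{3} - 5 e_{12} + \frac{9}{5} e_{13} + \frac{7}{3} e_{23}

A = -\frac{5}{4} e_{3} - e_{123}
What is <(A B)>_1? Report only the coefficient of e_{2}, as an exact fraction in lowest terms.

step 1: -\frac{15}{4} + \frac{1}{12} e_{1} - \frac{67}{60} e_{2} + 5 e_{3} - 3 e_{12} + \frac{25}{4} e_{123}
step 2: \frac{1}{12} e_{1} - \frac{67}{60} e_{2} + 5 e_{3}
Answer: -\frac{67}{60}


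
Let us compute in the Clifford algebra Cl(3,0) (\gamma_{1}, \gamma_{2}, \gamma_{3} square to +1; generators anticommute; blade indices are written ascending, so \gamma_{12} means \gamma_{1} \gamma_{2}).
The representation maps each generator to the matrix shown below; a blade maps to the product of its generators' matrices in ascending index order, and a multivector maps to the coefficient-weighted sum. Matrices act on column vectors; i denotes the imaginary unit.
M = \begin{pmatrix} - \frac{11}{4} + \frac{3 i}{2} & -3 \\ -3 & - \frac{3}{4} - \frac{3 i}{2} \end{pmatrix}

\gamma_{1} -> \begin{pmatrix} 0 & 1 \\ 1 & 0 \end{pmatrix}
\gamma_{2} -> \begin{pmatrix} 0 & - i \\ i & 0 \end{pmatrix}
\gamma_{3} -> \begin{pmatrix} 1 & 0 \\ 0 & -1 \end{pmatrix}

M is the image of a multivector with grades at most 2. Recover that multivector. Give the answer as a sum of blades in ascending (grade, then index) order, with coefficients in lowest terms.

Method: 1, rho(\gamma_{1}), rho(\gamma_{2}), rho(\gamma_{3}) form a trace-orthogonal basis of the 2x2 complex matrices (tr(X Y) = 2 if X = Y, else 0), so M = m0*1 + m1*rho(\gamma_{1}) + m2*rho(\gamma_{2}) + m3*rho(\gamma_{3}) with m0 = tr(M)/2 = - \frac{7}{4}, m1 = tr(M rho(\gamma_{1}))/2 = -3, m2 = tr(M rho(\gamma_{2}))/2 = 0, m3 = tr(M rho(\gamma_{3}))/2 = -1 + \frac{3 i}{2}.
Multiplying table entries, the bivector images are rho(\gamma_{12}) = i*rho(\gamma_{3}), rho(\gamma_{13}) = -i*rho(\gamma_{2}), rho(\gamma_{23}) = i*rho(\gamma_{1}); with real blade coefficients the real parts of m0..m3 are the coefficients of 1, \gamma_{1}, \gamma_{2}, \gamma_{3} and the imaginary parts give the bivectors (\gamma_{23}: Im m1, \gamma_{13}: -Im m2, \gamma_{12}: Im m3).
Answer: -\frac{7}{4} - 3 \gamma_{1} - \gamma_{3} + \frac{3}{2} \gamma_{12}


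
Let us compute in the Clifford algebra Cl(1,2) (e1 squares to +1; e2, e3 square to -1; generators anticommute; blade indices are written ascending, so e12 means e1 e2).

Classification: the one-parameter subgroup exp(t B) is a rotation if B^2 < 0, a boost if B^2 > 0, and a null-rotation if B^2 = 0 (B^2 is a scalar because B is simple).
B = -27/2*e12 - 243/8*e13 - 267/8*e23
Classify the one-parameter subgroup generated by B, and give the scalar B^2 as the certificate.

B^2 term by term: the squares give (-27/2)^2*(e12)^2 + (-243/8)^2*(e13)^2 + (-267/8)^2*(e23)^2 = 729/4*(+1) + 59049/64*(+1) + 71289/64*(-1) = -9 (each basis 2-blade squares to minus the product of its generators' squares); cross terms between blades sharing an index anticommute and cancel. So B^2 = -9.
Answer: rotation, certificate B^2 = -9. The scalar -9 is the complete invariant here: its sign names the subgroup type.


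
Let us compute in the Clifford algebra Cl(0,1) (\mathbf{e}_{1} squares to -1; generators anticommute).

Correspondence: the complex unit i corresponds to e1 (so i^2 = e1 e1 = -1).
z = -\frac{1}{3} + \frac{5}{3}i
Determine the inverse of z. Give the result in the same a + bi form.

In blades: z = -\frac{1}{3} + \frac{5}{3} e_{1}.
With qbar = -\frac{1}{3} - \frac{5}{3} e_{1} (scalar fixed, mapped units negated), z qbar = \frac{26}{9} (the sum of squared coefficients), so z^-1 = qbar / (\frac{26}{9}) = -\frac{3}{26} - \frac{15}{26} e_{1}; translating back:
Answer: -\frac{3}{26} - \frac{15}{26}i


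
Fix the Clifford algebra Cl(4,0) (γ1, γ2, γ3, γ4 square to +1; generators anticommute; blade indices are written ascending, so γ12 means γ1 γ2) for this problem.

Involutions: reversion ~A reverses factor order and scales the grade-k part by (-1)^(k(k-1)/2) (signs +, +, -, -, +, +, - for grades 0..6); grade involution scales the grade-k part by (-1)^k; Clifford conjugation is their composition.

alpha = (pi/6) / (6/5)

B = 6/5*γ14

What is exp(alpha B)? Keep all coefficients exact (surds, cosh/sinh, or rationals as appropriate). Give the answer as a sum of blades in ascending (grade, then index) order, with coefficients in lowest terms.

B^2 = (6/5)^2*(γ14)^2 = 36/25*(-1) = -36/25 (a basis 2-blade squares to minus the product of its generators' squares).
B^2 = -36/25 — the negative square puts this in the circular regime; l = 6/5, alpha*l = pi/6, so exp(alpha B) = cos(pi/6) + (sin(pi/6)/(6/5))*B = sqrt(3)/2 + (5/12)*B.
Answer: sqrt(3)/2 + 1/2*γ14


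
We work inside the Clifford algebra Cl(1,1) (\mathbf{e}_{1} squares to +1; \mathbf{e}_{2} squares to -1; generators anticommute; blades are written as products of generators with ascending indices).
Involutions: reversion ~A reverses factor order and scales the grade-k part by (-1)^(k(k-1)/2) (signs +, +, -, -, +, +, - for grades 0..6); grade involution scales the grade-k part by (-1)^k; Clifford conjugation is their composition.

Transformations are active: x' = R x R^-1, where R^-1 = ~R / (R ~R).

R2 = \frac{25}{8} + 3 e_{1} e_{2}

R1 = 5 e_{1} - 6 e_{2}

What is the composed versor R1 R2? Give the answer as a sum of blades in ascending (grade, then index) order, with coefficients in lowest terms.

Distribute over the terms of R1 (each basis-blade product reordered to ascending indices, repeated generators contracted through their squares):
(5 e_{1}) R2 = \frac{125}{8} e_{1} + 15 e_{2}
(-6 e_{2}) R2 = -18 e_{1} - \frac{75}{4} e_{2}
Summing the partial products and collecting blades:
Answer: -\frac{19}{8} e_{1} - \frac{15}{4} e_{2}


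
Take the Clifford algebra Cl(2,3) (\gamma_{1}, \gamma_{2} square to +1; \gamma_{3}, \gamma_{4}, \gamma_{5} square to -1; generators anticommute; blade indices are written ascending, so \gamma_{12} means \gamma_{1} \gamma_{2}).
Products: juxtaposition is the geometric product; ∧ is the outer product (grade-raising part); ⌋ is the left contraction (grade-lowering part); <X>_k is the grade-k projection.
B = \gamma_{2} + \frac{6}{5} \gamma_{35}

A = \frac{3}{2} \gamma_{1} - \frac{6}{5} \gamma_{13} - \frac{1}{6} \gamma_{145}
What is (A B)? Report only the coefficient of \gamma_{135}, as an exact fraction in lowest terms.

step 1: \frac{3}{2} \gamma_{12} + \frac{36}{25} \gamma_{15} + \frac{6}{5} \gamma_{123} + \frac{1}{5} \gamma_{134} + \frac{9}{5} \gamma_{135} - \frac{1}{6} \gamma_{1245}
Answer: \frac{9}{5}


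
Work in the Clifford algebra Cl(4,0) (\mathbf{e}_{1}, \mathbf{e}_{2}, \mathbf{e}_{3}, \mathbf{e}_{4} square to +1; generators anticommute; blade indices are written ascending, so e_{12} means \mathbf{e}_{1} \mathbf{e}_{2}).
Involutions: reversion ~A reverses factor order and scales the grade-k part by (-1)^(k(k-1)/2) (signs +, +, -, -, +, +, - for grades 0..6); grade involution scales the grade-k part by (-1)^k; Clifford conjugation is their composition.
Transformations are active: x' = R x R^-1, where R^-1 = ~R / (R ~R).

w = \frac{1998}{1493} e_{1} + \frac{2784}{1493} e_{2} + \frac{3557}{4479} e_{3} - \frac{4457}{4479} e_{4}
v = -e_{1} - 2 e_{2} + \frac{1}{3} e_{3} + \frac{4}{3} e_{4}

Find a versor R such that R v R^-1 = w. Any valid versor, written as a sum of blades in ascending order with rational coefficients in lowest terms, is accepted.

Key observation: q(v) = q(w) = \frac{62}{9} (sandwiches preserve the norm), so R = v + w = \frac{505}{1493} e_{1} - \frac{202}{1493} e_{2} + \frac{5050}{4479} e_{3} + \frac{505}{1493} e_{4} works whenever it is invertible — the component of v along it is kept and (v - w)/2 reverses, sending v to w.
Answer: \frac{505}{1493} e_{1} - \frac{202}{1493} e_{2} + \frac{5050}{4479} e_{3} + \frac{505}{1493} e_{4}


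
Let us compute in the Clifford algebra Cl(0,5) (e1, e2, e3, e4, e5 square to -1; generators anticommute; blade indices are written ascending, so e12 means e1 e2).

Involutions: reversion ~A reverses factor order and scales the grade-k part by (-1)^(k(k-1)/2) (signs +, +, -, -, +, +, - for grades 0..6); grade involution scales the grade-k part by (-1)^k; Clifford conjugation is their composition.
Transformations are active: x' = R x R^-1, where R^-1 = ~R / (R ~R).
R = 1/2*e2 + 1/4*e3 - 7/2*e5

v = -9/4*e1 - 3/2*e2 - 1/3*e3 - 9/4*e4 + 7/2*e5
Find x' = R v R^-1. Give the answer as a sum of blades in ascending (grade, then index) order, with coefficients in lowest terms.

~R = 1/2*e2 + 1/4*e3 - 7/2*e5, and R ~R = -201/16, so R^-1 = ~R / (-201/16).
R v = 157/12 + 9/8*e12 + 9/16*e13 - 63/8*e15 + 5/24*e23 - 9/8*e24 - 7/2*e25 - 9/16*e34 - 7/24*e35 - 63/8*e45
Answer: 9/4*e1 + 553/1206*e2 - 113/603*e3 + 9/4*e4 + 4571/1206*e5


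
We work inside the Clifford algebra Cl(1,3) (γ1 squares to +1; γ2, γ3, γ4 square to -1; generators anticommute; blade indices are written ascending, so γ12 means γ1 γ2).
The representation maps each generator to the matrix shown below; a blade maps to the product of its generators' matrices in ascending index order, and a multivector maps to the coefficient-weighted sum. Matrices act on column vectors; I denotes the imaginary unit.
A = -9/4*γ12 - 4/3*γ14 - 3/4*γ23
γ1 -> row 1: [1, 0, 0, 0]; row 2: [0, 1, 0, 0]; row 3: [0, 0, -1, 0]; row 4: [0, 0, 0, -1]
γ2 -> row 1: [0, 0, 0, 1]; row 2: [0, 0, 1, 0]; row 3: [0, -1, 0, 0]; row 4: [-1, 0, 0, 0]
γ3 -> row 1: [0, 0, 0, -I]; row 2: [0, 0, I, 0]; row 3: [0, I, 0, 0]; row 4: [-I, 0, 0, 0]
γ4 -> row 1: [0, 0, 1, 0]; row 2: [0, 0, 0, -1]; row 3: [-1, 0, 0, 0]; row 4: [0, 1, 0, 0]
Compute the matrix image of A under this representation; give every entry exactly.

Bivector images (products of the table entries): rho(γ12) = rho(γ1)rho(γ2) = row 1: [0, 0, 0, 1]; row 2: [0, 0, 1, 0]; row 3: [0, 1, 0, 0]; row 4: [1, 0, 0, 0]; rho(γ14) = rho(γ1)rho(γ4) = row 1: [0, 0, 1, 0]; row 2: [0, 0, 0, -1]; row 3: [1, 0, 0, 0]; row 4: [0, -1, 0, 0]; rho(γ23) = rho(γ2)rho(γ3) = row 1: [-I, 0, 0, 0]; row 2: [0, I, 0, 0]; row 3: [0, 0, -I, 0]; row 4: [0, 0, 0, I].
M = (-9/4)*rho(γ12) + (-4/3)*rho(γ14) + (-3/4)*rho(γ23), summed entrywise:
Answer: row 1: [3*I/4, 0, -4/3, -9/4]; row 2: [0, -3*I/4, -9/4, 4/3]; row 3: [-4/3, -9/4, 3*I/4, 0]; row 4: [-9/4, 4/3, 0, -3*I/4]


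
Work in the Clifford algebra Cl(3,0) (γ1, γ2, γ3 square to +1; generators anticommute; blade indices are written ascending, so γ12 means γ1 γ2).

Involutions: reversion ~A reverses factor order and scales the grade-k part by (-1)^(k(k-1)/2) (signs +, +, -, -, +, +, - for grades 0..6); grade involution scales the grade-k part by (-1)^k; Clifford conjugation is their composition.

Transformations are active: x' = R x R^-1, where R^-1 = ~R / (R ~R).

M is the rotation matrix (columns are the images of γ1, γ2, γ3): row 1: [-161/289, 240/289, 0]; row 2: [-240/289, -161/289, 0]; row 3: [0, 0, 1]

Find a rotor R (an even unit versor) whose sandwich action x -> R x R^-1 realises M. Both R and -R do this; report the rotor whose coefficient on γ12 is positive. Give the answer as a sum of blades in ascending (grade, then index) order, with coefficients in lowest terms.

Method: write R = a + b12*γ12 + b13*γ13 + b23*γ23 with a^2 + b12^2 + b13^2 + b23^2 = 1 (so R^-1 = ~R). Expanding the columns R e_j ~R gives tr M = 4a^2 - 1 and, from the antisymmetric part, M21 - M12 = -4a*b12, M13 - M31 = 4a*b13, M32 - M23 = -4a*b23.
Here tr M = -33/289, so a^2 = (1 + tr M)/4 = 64/289 and a = ±8/17. Taking a = 8/17: M21 - M12 = -480/289, M13 - M31 = 0, M32 - M23 = 0, giving b12 = 15/17, b13 = 0, b23 = 0, i.e. R = 8/17 + 15/17*γ12.
Its γ12 coefficient is already positive.
Answer: 8/17 + 15/17*γ12. Note: both R and -R realise this M (trace -33/289); the covering map identifies them, and the γ12-coefficient sign is the tie-breaker.


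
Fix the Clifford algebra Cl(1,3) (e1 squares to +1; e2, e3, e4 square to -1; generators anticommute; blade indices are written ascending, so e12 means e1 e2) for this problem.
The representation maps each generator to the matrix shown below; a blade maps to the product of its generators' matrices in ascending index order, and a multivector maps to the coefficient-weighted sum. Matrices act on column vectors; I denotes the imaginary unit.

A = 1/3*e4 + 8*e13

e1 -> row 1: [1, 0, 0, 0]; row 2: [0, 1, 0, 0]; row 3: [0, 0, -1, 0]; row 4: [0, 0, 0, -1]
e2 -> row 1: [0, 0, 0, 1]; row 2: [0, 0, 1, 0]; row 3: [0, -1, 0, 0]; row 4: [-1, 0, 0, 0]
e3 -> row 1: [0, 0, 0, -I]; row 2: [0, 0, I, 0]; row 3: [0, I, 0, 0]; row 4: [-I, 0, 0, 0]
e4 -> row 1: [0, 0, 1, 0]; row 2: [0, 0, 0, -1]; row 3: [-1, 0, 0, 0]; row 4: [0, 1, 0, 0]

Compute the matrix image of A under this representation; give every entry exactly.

Bivector images (products of the table entries): rho(e13) = rho(e1)rho(e3) = row 1: [0, 0, 0, -I]; row 2: [0, 0, I, 0]; row 3: [0, -I, 0, 0]; row 4: [I, 0, 0, 0].
M = (1/3)*rho(e4) + (8)*rho(e13), summed entrywise:
Answer: row 1: [0, 0, 1/3, -8*I]; row 2: [0, 0, 8*I, -1/3]; row 3: [-1/3, -8*I, 0, 0]; row 4: [8*I, 1/3, 0, 0]


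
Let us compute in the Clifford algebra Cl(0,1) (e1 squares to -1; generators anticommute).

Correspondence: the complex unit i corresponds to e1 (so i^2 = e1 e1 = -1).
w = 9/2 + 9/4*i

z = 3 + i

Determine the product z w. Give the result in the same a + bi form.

In blades: z = 3 + e1, w = 9/2 + 9/4*e1.
Distribute z over w term by term (generator squares from the signature, products reordered to ascending indices): (3)*w = 27/2 + 27/4*e1; (e1)*w = -9/4 + 9/2*e1.
Sum: 45/4 + 45/4*e1; translating back through the correspondence:
Answer: 45/4 + 45/4*i


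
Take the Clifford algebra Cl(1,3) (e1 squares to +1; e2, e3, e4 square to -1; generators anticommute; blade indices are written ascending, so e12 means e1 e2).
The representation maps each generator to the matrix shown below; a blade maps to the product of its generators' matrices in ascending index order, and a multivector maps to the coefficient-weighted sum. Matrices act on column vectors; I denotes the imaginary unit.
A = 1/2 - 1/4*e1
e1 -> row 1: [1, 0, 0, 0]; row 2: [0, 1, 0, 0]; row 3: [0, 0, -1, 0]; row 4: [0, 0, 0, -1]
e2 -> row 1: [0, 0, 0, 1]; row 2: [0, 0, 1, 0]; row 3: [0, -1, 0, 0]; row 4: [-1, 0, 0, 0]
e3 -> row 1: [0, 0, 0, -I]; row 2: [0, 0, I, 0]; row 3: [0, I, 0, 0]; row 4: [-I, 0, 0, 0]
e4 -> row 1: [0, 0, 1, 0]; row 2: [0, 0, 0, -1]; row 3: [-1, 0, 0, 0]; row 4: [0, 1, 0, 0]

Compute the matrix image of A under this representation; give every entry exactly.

M = (1/2)*1 + (-1/4)*rho(e1), summed entrywise (1 is the identity matrix):
Answer: row 1: [1/4, 0, 0, 0]; row 2: [0, 1/4, 0, 0]; row 3: [0, 0, 3/4, 0]; row 4: [0, 0, 0, 3/4]


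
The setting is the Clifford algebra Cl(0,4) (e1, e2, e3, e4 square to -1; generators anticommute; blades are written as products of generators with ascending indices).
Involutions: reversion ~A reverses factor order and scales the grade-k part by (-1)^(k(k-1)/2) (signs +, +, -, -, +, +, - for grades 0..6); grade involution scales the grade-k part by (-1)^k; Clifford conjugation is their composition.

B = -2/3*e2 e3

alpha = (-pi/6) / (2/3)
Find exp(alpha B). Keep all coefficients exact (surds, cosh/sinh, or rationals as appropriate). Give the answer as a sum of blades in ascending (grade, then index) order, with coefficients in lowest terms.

B^2 = (-2/3)^2*(e2 e3)^2 = 4/9*(-1) = -4/9 (a basis 2-blade squares to minus the product of its generators' squares).
B^2 = -4/9 — circular case — the even/odd split gives cos and sin: l = 2/3, alpha*l = -pi/6, so exp(alpha B) = cos(-pi/6) + (sin(-pi/6)/(2/3))*B = sqrt(3)/2 + (-3/4)*B.
Answer: sqrt(3)/2 + 1/2*e2 e3


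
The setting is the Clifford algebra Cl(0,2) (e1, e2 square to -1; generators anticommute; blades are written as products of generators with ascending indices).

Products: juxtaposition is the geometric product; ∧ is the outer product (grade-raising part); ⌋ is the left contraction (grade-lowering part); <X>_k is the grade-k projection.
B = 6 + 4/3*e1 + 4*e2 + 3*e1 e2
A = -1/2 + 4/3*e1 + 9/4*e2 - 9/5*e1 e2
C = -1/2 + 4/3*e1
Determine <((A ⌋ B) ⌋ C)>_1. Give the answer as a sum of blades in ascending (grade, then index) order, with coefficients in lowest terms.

step 1: -377/45 + 73/12*e1 - 6*e2 - 3/2*e1 e2
step 2: -353/90 - 1508/135*e1
step 3: -1508/135*e1
Answer: -1508/135*e1


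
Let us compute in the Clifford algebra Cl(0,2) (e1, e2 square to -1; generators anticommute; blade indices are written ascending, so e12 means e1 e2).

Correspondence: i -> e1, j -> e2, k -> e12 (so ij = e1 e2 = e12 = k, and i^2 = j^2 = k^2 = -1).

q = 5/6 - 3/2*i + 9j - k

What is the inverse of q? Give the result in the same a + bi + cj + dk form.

In blades: q = 5/6 - 3/2*e1 + 9*e2 - e12.
With qbar = 5/6 + 3/2*e1 - 9*e2 + e12 (scalar fixed, mapped units negated), q qbar = 1529/18 (the sum of squared coefficients), so q^-1 = qbar / (1529/18) = 15/1529 + 27/1529*e1 - 162/1529*e2 + 18/1529*e12; translating back:
Answer: 15/1529 + 27/1529*i - 162/1529*j + 18/1529*k


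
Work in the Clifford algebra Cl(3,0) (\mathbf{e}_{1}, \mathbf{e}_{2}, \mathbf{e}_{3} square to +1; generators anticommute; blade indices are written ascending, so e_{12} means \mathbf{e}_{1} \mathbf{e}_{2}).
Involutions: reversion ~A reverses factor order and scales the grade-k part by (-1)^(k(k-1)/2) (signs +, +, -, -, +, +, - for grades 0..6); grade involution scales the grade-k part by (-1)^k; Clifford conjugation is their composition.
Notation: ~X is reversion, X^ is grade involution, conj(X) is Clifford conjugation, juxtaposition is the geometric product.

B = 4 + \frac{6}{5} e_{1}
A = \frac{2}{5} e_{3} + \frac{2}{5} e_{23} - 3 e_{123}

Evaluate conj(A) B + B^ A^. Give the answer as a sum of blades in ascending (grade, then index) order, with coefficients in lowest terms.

first term: -\frac{8}{5} e_{3} + \frac{12}{25} e_{13} - \frac{26}{5} e_{23} - \frac{312}{25} e_{123}
second term: -\frac{8}{5} e_{3} + \frac{12}{25} e_{13} - 2 e_{23} + \frac{288}{25} e_{123}
Answer: -\frac{16}{5} e_{3} + \frac{24}{25} e_{13} - \frac{36}{5} e_{23} - \frac{24}{25} e_{123}


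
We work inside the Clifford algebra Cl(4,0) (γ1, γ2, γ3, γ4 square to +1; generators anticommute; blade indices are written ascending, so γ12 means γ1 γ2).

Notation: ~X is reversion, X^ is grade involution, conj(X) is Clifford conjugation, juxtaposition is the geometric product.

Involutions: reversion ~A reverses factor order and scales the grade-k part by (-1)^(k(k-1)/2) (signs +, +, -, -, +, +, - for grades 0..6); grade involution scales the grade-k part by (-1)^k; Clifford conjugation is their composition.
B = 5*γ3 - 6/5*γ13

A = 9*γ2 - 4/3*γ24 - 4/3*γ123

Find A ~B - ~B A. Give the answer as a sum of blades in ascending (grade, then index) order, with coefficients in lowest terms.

first term: -8/5*γ2 - 20/3*γ12 + 45*γ23 - 54/5*γ123 + 20/3*γ234 + 8/5*γ1234
second term: -8/5*γ2 - 20/3*γ12 - 45*γ23 - 54/5*γ123 + 20/3*γ234 + 8/5*γ1234
Answer: 90*γ23


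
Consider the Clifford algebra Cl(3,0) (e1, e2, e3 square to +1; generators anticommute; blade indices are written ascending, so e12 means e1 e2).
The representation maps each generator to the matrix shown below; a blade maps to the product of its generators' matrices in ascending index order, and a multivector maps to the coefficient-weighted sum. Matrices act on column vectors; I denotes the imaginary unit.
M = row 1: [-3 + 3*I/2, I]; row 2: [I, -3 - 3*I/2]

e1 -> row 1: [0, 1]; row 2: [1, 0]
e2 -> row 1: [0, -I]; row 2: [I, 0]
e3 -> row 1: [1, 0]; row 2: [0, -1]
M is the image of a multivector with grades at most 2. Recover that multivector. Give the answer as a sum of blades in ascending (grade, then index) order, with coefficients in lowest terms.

Method: 1, rho(e1), rho(e2), rho(e3) form a trace-orthogonal basis of the 2x2 complex matrices (tr(X Y) = 2 if X = Y, else 0), so M = m0*1 + m1*rho(e1) + m2*rho(e2) + m3*rho(e3) with m0 = tr(M)/2 = -3, m1 = tr(M rho(e1))/2 = I, m2 = tr(M rho(e2))/2 = 0, m3 = tr(M rho(e3))/2 = 3*I/2.
Multiplying table entries, the bivector images are rho(e12) = I*rho(e3), rho(e13) = -I*rho(e2), rho(e23) = I*rho(e1); with real blade coefficients the real parts of m0..m3 are the coefficients of 1, e1, e2, e3 and the imaginary parts give the bivectors (e23: Im m1, e13: -Im m2, e12: Im m3).
Answer: -3 + 3/2*e12 + e23


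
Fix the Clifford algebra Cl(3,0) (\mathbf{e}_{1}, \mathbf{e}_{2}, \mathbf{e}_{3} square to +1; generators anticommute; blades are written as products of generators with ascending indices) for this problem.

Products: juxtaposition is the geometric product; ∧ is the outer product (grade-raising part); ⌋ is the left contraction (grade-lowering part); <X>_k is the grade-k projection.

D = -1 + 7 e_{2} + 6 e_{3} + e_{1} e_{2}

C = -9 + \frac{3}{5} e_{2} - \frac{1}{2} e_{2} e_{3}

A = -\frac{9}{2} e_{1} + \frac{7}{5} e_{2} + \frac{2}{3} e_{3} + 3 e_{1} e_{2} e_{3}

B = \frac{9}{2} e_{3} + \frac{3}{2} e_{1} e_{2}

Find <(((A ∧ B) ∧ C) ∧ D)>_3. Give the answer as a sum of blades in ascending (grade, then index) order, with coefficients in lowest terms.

step 1: -\frac{81}{4} e_{1} e_{3} + \frac{63}{10} e_{2} e_{3} + e_{1} e_{2} e_{3}
step 2: \frac{729}{4} e_{1} e_{3} - \frac{567}{10} e_{2} e_{3} + \frac{63}{20} e_{1} e_{2} e_{3}
step 3: -\frac{729}{4} e_{1} e_{3} + \frac{567}{10} e_{2} e_{3} - \frac{12789}{10} e_{1} e_{2} e_{3}
step 4: -\frac{12789}{10} e_{1} e_{2} e_{3}
Answer: -\frac{12789}{10} e_{1} e_{2} e_{3}


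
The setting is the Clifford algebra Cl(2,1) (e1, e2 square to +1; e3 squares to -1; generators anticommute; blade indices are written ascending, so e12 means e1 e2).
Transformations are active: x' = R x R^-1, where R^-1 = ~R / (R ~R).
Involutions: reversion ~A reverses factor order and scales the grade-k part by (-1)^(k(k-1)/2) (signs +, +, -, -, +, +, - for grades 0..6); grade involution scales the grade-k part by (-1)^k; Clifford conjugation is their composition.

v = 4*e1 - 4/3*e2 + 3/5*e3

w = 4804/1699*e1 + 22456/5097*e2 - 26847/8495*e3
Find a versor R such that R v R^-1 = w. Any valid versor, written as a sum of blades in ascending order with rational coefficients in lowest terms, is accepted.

Equal squares first: v^2 = w^2 = 3919/225. Then v + w = 11600/1699*e1 + 5220/1699*e2 - 4350/1699*e3 is a versor taking v to w, provided it is invertible.
Answer: 11600/1699*e1 + 5220/1699*e2 - 4350/1699*e3


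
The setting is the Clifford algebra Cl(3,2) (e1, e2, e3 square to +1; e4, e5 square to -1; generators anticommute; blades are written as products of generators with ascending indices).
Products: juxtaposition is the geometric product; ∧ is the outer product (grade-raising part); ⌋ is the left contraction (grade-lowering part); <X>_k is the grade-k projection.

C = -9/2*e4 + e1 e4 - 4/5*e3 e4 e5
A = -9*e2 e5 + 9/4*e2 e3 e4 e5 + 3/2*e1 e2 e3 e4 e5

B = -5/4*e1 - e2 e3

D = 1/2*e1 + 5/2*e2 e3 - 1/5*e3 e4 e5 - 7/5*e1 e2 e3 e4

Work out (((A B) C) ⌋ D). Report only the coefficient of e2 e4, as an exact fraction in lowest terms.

step 1: 9*e3 e5 + 9/4*e4 e5 + 45/4*e1 e2 e5 + 3/2*e1 e4 e5 - 15/8*e2 e3 e4 e5 - 45/16*e1 e2 e3 e4 e5
step 2: -3/2*e2 + 9/5*e3 + 36/5*e4 - 69/8*e5 - 9/4*e1 e2 + 6/5*e1 e3 - 9/2*e1 e5 + 45/8*e2 e3 e5 - 45/4*e2 e4 e5 + 81/2*e3 e4 e5 + 9*e1 e2 e3 e4 + 345/32*e1 e2 e3 e5 + 405/8*e1 e2 e4 e5 - 9*e1 e3 e4 e5
step 3: 207/10 - 9/2*e2 - 15/4*e3 - 42/25*e2 e4 - 39/8*e3 e4 - 36/25*e3 e5 - 9/25*e4 e5 - 252/25*e1 e2 e3 - 63/25*e1 e2 e4 - 21/10*e1 e3 e4
Answer: -42/25


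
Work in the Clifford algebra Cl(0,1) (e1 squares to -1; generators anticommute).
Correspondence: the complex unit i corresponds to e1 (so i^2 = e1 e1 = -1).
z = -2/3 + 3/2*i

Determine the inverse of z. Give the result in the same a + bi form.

In blades: z = -2/3 + 3/2*e1.
With qbar = -2/3 - 3/2*e1 (scalar fixed, mapped units negated), z qbar = 97/36 (the sum of squared coefficients), so z^-1 = qbar / (97/36) = -24/97 - 54/97*e1; translating back:
Answer: -24/97 - 54/97*i


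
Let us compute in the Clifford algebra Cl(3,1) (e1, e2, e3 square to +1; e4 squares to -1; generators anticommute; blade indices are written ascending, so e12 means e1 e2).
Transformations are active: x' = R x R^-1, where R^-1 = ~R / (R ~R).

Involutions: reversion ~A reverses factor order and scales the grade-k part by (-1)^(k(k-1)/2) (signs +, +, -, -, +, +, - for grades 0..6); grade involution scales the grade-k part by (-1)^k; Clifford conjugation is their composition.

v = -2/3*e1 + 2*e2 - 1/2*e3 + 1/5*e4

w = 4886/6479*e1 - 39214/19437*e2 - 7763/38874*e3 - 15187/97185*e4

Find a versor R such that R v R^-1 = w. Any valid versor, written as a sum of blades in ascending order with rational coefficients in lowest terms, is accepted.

A norm check does it: q(v) = q(w) = 4189/900, hence R = v + w = 1700/19437*e1 - 340/19437*e2 - 13600/19437*e3 + 850/19437*e4 realises the map — parallel part kept, (v - w)/2 negated, v carried to w.
Answer: 1700/19437*e1 - 340/19437*e2 - 13600/19437*e3 + 850/19437*e4


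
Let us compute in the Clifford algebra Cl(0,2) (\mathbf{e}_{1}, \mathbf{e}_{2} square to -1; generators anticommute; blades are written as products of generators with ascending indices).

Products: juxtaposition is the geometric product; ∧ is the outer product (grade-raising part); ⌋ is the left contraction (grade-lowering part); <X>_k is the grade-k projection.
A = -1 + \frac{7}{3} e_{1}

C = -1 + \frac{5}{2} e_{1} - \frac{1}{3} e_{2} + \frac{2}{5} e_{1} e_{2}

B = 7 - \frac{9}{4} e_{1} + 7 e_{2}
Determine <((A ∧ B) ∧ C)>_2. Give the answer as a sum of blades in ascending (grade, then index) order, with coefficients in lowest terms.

step 1: -7 + \frac{223}{12} e_{1} - 7 e_{2} + \frac{49}{3} e_{1} e_{2}
step 2: 7 - \frac{433}{12} e_{1} + \frac{28}{3} e_{2} - \frac{1409}{180} e_{1} e_{2}
step 3: -\frac{1409}{180} e_{1} e_{2}
Answer: -\frac{1409}{180} e_{1} e_{2}


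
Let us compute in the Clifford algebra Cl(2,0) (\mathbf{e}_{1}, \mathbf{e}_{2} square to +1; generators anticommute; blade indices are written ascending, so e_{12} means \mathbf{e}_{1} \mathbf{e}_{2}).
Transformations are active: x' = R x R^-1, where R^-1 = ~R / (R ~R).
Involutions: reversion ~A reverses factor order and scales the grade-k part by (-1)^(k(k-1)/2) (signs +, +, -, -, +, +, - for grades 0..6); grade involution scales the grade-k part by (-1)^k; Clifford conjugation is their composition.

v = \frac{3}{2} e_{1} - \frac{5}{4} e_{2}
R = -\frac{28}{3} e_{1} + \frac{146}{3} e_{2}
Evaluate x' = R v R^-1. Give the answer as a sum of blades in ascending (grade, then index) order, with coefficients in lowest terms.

~R = -\frac{28}{3} e_{1} + \frac{146}{3} e_{2}, and R ~R = \frac{22100}{9}, so R^-1 = ~R / (\frac{22100}{9}).
R v = -\frac{449}{6} - \frac{184}{3} e_{12}
Answer: -\frac{10289}{11050} e_{1} - \frac{37929}{22100} e_{2}


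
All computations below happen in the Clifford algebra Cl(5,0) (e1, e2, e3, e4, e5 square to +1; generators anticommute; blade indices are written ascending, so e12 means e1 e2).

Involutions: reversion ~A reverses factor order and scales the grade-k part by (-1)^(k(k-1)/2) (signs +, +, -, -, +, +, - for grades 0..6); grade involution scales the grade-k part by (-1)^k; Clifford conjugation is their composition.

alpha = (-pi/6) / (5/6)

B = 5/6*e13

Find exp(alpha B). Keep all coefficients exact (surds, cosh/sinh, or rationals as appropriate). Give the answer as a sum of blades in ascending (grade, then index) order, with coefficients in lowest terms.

B^2 = (5/6)^2*(e13)^2 = 25/36*(-1) = -25/36 (a basis 2-blade squares to minus the product of its generators' squares).
B^2 = -25/36 — since the square is negative, the closed form is circular: l = 5/6, alpha*l = -pi/6, so exp(alpha B) = cos(-pi/6) + (sin(-pi/6)/(5/6))*B = sqrt(3)/2 + (-3/5)*B.
Answer: sqrt(3)/2 - 1/2*e13


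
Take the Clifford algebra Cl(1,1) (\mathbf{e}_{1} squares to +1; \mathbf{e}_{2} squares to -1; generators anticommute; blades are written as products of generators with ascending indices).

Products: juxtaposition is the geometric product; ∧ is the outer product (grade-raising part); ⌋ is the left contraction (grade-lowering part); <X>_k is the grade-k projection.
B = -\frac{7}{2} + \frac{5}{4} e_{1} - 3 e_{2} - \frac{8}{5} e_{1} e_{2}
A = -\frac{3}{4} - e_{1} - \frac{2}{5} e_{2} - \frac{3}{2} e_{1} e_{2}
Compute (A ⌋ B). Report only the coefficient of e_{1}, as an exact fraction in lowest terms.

step 1: \frac{103}{40} - \frac{119}{400} e_{1} + \frac{77}{20} e_{2} + \frac{6}{5} e_{1} e_{2}
Answer: -\frac{119}{400}
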